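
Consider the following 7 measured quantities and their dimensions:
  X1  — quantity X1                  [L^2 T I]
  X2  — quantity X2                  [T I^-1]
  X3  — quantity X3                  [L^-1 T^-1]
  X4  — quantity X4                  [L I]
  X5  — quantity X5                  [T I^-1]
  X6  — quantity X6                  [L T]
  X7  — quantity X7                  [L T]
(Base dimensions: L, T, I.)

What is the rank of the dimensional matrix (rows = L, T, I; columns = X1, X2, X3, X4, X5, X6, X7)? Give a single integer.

2

Dimensional matrix (L×T×I by X1×X2×X3×X4×X5×X6×X7):
  L: [ 2  0 -1  1  0  1  1]
  T: [ 1  1 -1  0  1  1  1]
  I: [ 1 -1  0  1 -1  0  0]
Row reduction gives pivot columns X1,X2; rank = 2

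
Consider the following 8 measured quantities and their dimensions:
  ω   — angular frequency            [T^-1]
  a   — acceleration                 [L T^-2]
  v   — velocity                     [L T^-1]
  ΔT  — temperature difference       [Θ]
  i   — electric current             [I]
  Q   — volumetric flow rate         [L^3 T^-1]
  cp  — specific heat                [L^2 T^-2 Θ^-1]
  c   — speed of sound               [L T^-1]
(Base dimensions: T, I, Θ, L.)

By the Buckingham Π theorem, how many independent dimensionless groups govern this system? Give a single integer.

4

Write exponents as rows T,I,Θ,L / cols ω,a,v,ΔT,i,Q,cp,c:
  T: [-1 -2 -1  0  0 -1 -2 -1]
  I: [ 0  0  0  0  1  0  0  0]
  Θ: [ 0  0  0  1  0  0 -1  0]
  L: [ 0  1  1  0  0  3  2  1]
RREF → pivots at {ω,a,ΔT,i} ⇒ r = 4
8 vars − rank 4 = 4 Π groups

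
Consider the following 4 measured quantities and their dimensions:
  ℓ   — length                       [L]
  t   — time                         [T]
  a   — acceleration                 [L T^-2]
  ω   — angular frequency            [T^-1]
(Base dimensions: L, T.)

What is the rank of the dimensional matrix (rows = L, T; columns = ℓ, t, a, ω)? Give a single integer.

Write exponents as rows L,T / cols ℓ,t,a,ω:
  L: [ 1  0  1  0]
  T: [ 0  1 -2 -1]
Row reduction gives pivot columns ℓ,t; rank = 2

2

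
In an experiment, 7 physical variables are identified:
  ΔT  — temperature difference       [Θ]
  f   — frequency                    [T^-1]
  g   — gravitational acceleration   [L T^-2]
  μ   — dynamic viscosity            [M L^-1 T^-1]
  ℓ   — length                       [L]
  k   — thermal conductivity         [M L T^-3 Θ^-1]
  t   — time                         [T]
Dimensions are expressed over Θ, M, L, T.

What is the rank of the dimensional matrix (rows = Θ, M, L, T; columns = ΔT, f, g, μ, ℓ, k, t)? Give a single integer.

Exponent matrix [Θ,M,L,T] × [ΔT,f,g,μ,ℓ,k,t]:
  Θ: [ 1  0  0  0  0 -1  0]
  M: [ 0  0  0  1  0  1  0]
  L: [ 0  0  1 -1  1  1  0]
  T: [ 0 -1 -2 -1  0 -3  1]
Row reduction gives pivot columns ΔT,f,g,μ; rank = 4

4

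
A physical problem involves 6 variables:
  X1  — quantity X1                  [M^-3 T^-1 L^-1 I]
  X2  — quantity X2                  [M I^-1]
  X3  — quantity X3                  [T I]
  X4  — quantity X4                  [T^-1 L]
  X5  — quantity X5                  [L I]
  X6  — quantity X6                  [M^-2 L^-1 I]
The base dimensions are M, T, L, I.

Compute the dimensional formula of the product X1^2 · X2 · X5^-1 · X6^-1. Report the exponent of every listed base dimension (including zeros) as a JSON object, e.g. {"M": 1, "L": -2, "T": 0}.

Dimensional matrix (M×T×L×I by X1×X2×X3×X4×X5×X6):
  M: [-3  1  0  0  0 -2]
  T: [-1  0  1 -1  0  0]
  L: [-1  0  0  1  1 -1]
  I: [ 1 -1  1  0  1  1]
  [M]: (2)·-3+(1)·1+(-1)·0+(-1)·-2 = -3
  [T]: (2)·-1+(1)·0+(-1)·0+(-1)·0 = -2
  [L]: (2)·-1+(1)·0+(-1)·1+(-1)·-1 = -2
  [I]: (2)·1+(1)·-1+(-1)·1+(-1)·1 = -1
⇒ M^-3 T^-2 L^-2 I^-1

{"M": -3, "T": -2, "L": -2, "I": -1}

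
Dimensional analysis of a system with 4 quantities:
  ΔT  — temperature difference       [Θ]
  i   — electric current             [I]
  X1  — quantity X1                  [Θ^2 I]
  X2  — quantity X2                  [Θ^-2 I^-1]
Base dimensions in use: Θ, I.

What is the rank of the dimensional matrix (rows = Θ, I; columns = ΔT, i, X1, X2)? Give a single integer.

2

Write exponents as rows Θ,I / cols ΔT,i,X1,X2:
  Θ: [ 1  0  2 -2]
  I: [ 0  1  1 -1]
Echelon form has 2 nonzero rows (pivots: ΔT,i)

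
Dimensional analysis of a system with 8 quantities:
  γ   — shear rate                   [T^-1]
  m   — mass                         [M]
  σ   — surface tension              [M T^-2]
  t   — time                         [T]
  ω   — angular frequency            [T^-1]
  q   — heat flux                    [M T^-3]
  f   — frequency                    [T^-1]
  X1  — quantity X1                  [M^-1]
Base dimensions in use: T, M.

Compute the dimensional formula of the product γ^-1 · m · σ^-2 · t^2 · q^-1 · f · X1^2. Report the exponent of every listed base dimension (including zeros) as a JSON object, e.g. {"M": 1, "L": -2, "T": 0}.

Exponent matrix [T,M] × [γ,m,σ,t,ω,q,f,X1]:
  T: [-1  0 -2  1 -1 -3 -1  0]
  M: [ 0  1  1  0  0  1  0 -1]
  [T]: (-1)·-1+(1)·0+(-2)·-2+(2)·1+(-1)·-3+(1)·-1+(2)·0 = 9
  [M]: (-1)·0+(1)·1+(-2)·1+(2)·0+(-1)·1+(1)·0+(2)·-1 = -4
⇒ T^9 M^-4

{"T": 9, "M": -4}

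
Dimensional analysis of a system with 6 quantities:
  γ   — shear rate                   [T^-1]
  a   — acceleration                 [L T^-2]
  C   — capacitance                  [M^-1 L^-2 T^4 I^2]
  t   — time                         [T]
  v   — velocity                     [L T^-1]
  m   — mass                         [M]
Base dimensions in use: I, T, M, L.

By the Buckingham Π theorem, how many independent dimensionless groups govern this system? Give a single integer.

2

Exponent matrix [I,T,M,L] × [γ,a,C,t,v,m]:
  I: [ 0  0  2  0  0  0]
  T: [-1 -2  4  1 -1  0]
  M: [ 0  0 -1  0  0  1]
  L: [ 0  1 -2  0  1  0]
Row reduction gives pivot columns γ,a,C,m; rank = 4
6 vars − rank 4 = 2 Π groups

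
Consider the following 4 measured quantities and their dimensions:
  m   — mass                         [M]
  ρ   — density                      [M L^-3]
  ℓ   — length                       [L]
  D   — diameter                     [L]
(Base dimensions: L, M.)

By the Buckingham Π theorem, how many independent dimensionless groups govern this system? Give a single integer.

Exponent matrix [L,M] × [m,ρ,ℓ,D]:
  L: [ 0 -3  1  1]
  M: [ 1  1  0  0]
RREF → pivots at {m,ρ} ⇒ r = 2
Π count = n − r = 4 − 2 = 2

2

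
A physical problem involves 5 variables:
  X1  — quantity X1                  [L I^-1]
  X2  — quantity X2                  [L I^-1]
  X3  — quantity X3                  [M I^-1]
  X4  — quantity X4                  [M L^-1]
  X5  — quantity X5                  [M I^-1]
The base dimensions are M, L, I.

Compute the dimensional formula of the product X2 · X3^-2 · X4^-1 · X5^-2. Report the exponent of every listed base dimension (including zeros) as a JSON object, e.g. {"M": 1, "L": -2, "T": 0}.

Write exponents as rows M,L,I / cols X1,X2,X3,X4,X5:
  M: [ 0  0  1  1  1]
  L: [ 1  1  0 -1  0]
  I: [-1 -1 -1  0 -1]
  [M]: (1)·0+(-2)·1+(-1)·1+(-2)·1 = -5
  [L]: (1)·1+(-2)·0+(-1)·-1+(-2)·0 = 2
  [I]: (1)·-1+(-2)·-1+(-1)·0+(-2)·-1 = 3
⇒ M^-5 L^2 I^3

{"M": -5, "L": 2, "I": 3}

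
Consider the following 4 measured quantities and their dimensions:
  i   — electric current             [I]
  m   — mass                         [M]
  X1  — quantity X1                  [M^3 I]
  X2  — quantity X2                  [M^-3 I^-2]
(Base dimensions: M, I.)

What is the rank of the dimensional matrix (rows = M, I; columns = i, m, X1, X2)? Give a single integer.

2

Exponent matrix [M,I] × [i,m,X1,X2]:
  M: [ 0  1  3 -3]
  I: [ 1  0  1 -2]
Row reduction gives pivot columns i,m; rank = 2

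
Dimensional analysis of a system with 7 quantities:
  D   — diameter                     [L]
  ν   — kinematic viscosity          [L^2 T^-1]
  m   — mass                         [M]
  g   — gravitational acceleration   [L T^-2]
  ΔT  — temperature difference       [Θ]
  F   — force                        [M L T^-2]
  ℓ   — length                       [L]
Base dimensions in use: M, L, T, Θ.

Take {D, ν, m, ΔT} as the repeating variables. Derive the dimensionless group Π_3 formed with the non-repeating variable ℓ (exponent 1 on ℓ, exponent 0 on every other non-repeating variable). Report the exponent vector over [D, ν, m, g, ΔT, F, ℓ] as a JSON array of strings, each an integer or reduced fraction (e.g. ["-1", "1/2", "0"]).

["-1", "0", "0", "0", "0", "0", "1"]

Dimensional matrix (M×L×T×Θ by D×ν×m×g×ΔT×F×ℓ):
  M: [ 0  0  1  0  0  1  0]
  L: [ 1  2  0  1  0  1  1]
  T: [ 0 -1  0 -2  0 -2  0]
  Θ: [ 0  0  0  0  1  0  0]
RREF → pivots at {D,ν,m,ΔT} ⇒ r = 4
Repeat: D,ν,m,ΔT; free: g,F,ℓ
RREF:
  r0: [   1    0    0   -3    0   -3    1]
  r1: [   0    1    0    2    0    2    0]
  r2: [   0    0    1    0    0    1    0]
  r3: [   0    0    0    0    1    0    0]
Fix exponent of ℓ at 1, g at 0, F at 0; solve each RREF row for its pivot's exponent:
  r0: exp(D) + (1)·1 = 0 ⇒ exp(D) = -1
  r1: exp(ν) + (0)·1 = 0 ⇒ exp(ν) = 0
  r2: exp(m) + (0)·1 = 0 ⇒ exp(m) = 0
  r3: exp(ΔT) + (0)·1 = 0 ⇒ exp(ΔT) = 0
Π_3 = D^-1 · ℓ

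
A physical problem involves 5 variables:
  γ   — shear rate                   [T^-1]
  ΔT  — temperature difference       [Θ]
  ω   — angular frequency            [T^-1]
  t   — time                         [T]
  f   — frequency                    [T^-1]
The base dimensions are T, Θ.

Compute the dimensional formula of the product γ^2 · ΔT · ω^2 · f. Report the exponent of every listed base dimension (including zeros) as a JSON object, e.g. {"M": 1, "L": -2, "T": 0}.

Write exponents as rows T,Θ / cols γ,ΔT,ω,t,f:
  T: [-1  0 -1  1 -1]
  Θ: [ 0  1  0  0  0]
  [T]: (2)·-1+(1)·0+(2)·-1+(1)·-1 = -5
  [Θ]: (2)·0+(1)·1+(2)·0+(1)·0 = 1
⇒ T^-5 Θ

{"T": -5, "Θ": 1}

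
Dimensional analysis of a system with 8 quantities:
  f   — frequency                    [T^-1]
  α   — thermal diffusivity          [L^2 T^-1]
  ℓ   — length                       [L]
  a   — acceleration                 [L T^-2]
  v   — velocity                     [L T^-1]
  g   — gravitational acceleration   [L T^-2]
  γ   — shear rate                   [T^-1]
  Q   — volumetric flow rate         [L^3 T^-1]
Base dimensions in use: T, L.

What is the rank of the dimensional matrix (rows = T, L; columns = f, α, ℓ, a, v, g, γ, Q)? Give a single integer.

Write exponents as rows T,L / cols f,α,ℓ,a,v,g,γ,Q:
  T: [-1 -1  0 -2 -1 -2 -1 -1]
  L: [ 0  2  1  1  1  1  0  3]
Row reduction gives pivot columns f,α; rank = 2

2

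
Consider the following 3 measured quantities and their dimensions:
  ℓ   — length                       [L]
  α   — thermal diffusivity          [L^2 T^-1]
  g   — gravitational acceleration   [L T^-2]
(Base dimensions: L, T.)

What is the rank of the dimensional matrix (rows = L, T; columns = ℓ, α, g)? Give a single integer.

Exponent matrix [L,T] × [ℓ,α,g]:
  L: [ 1  2  1]
  T: [ 0 -1 -2]
RREF → pivots at {ℓ,α} ⇒ r = 2

2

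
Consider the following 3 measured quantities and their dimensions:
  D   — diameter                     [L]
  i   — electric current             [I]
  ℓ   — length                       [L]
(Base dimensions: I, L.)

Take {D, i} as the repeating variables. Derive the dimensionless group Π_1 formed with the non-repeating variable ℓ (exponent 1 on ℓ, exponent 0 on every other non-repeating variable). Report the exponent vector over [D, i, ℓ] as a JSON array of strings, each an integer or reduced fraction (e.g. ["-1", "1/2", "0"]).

Dimensional matrix (I×L by D×i×ℓ):
  I: [ 0  1  0]
  L: [ 1  0  1]
Echelon form has 2 nonzero rows (pivots: D,i)
Repeat: D,i; free: ℓ
RREF:
  r0: [   1    0    1]
  r1: [   0    1    0]
Fix exponent of ℓ at 1; solve each RREF row for its pivot's exponent:
  r0: exp(D) + (1)·1 = 0 ⇒ exp(D) = -1
  r1: exp(i) + (0)·1 = 0 ⇒ exp(i) = 0
Π_1 = D^-1 · ℓ

["-1", "0", "1"]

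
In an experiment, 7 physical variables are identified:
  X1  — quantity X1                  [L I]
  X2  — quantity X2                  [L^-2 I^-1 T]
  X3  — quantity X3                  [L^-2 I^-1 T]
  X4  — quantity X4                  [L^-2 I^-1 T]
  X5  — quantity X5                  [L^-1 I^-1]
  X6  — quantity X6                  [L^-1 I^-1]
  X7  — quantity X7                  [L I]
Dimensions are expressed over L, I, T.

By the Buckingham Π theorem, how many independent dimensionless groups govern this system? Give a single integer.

5

Dimensional matrix (L×I×T by X1×X2×X3×X4×X5×X6×X7):
  L: [ 1 -2 -2 -2 -1 -1  1]
  I: [ 1 -1 -1 -1 -1 -1  1]
  T: [ 0  1  1  1  0  0  0]
Echelon form has 2 nonzero rows (pivots: X1,X2)
7 vars − rank 2 = 5 Π groups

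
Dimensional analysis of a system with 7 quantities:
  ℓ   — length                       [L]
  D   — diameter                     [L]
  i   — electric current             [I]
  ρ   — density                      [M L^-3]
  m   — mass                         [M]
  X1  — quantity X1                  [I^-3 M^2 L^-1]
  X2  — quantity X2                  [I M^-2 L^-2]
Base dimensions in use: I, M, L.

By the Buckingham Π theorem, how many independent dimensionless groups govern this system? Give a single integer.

Write exponents as rows I,M,L / cols ℓ,D,i,ρ,m,X1,X2:
  I: [ 0  0  1  0  0 -3  1]
  M: [ 0  0  0  1  1  2 -2]
  L: [ 1  1  0 -3  0 -1 -2]
Echelon form has 3 nonzero rows (pivots: ℓ,i,ρ)
n=7, r=3 ⇒ 4 dimensionless groups

4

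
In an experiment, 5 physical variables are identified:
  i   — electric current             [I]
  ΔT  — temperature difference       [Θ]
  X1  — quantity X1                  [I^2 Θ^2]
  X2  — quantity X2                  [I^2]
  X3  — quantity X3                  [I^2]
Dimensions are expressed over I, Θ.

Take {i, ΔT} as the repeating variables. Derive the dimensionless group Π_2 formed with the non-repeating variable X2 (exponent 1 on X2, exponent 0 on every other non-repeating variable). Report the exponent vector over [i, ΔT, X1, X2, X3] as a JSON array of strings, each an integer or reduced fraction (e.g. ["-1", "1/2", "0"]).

Write exponents as rows I,Θ / cols i,ΔT,X1,X2,X3:
  I: [ 1  0  2  2  2]
  Θ: [ 0  1  2  0  0]
RREF → pivots at {i,ΔT} ⇒ r = 2
Repeat: i,ΔT; free: X1,X2,X3
RREF:
  r0: [   1    0    2    2    2]
  r1: [   0    1    2    0    0]
Fix exponent of X2 at 1, X1 at 0, X3 at 0; solve each RREF row for its pivot's exponent:
  r0: exp(i) + (2)·1 = 0 ⇒ exp(i) = -2
  r1: exp(ΔT) + (0)·1 = 0 ⇒ exp(ΔT) = 0
Π_2 = i^-2 · X2

["-2", "0", "0", "1", "0"]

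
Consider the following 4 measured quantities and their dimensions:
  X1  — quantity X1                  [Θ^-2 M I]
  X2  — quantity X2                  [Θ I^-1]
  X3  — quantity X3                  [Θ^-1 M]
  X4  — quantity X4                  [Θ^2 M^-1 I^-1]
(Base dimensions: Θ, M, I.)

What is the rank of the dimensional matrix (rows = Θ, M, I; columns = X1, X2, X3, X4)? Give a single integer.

2

Write exponents as rows Θ,M,I / cols X1,X2,X3,X4:
  Θ: [-2  1 -1  2]
  M: [ 1  0  1 -1]
  I: [ 1 -1  0 -1]
Echelon form has 2 nonzero rows (pivots: X1,X2)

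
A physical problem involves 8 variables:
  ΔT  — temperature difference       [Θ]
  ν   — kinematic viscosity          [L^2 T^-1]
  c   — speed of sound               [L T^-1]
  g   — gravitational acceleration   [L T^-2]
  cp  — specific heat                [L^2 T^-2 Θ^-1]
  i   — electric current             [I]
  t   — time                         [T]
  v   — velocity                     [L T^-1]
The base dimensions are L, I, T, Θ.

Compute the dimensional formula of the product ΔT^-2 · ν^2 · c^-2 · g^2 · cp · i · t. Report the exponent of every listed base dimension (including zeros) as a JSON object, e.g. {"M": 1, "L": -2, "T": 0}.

Dimensional matrix (L×I×T×Θ by ΔT×ν×c×g×cp×i×t×v):
  L: [ 0  2  1  1  2  0  0  1]
  I: [ 0  0  0  0  0  1  0  0]
  T: [ 0 -1 -1 -2 -2  0  1 -1]
  Θ: [ 1  0  0  0 -1  0  0  0]
  [L]: (-2)·0+(2)·2+(-2)·1+(2)·1+(1)·2+(1)·0+(1)·0 = 6
  [I]: (-2)·0+(2)·0+(-2)·0+(2)·0+(1)·0+(1)·1+(1)·0 = 1
  [T]: (-2)·0+(2)·-1+(-2)·-1+(2)·-2+(1)·-2+(1)·0+(1)·1 = -5
  [Θ]: (-2)·1+(2)·0+(-2)·0+(2)·0+(1)·-1+(1)·0+(1)·0 = -3
⇒ L^6 I T^-5 Θ^-3

{"L": 6, "I": 1, "T": -5, "Θ": -3}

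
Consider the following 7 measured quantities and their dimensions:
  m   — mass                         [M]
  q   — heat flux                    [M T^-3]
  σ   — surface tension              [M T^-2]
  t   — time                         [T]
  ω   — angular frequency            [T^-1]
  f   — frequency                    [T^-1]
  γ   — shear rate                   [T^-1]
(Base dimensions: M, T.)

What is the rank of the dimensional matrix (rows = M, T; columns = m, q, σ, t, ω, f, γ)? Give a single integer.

Write exponents as rows M,T / cols m,q,σ,t,ω,f,γ:
  M: [ 1  1  1  0  0  0  0]
  T: [ 0 -3 -2  1 -1 -1 -1]
Echelon form has 2 nonzero rows (pivots: m,q)

2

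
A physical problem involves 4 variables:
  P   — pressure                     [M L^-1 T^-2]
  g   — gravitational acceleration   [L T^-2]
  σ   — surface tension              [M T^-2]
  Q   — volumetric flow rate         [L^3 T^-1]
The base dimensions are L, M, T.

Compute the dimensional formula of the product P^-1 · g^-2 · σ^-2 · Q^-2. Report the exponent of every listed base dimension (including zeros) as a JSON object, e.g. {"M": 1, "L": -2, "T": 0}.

Exponent matrix [L,M,T] × [P,g,σ,Q]:
  L: [-1  1  0  3]
  M: [ 1  0  1  0]
  T: [-2 -2 -2 -1]
  [L]: (-1)·-1+(-2)·1+(-2)·0+(-2)·3 = -7
  [M]: (-1)·1+(-2)·0+(-2)·1+(-2)·0 = -3
  [T]: (-1)·-2+(-2)·-2+(-2)·-2+(-2)·-1 = 12
⇒ L^-7 M^-3 T^12

{"L": -7, "M": -3, "T": 12}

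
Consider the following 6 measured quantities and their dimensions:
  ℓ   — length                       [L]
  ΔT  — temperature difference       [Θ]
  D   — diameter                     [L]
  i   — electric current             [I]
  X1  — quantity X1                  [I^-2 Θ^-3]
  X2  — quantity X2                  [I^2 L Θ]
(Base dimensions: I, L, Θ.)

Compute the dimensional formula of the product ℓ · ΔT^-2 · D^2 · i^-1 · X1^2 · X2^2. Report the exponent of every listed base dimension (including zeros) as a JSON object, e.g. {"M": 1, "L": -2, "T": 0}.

Dimensional matrix (I×L×Θ by ℓ×ΔT×D×i×X1×X2):
  I: [ 0  0  0  1 -2  2]
  L: [ 1  0  1  0  0  1]
  Θ: [ 0  1  0  0 -3  1]
  [I]: (1)·0+(-2)·0+(2)·0+(-1)·1+(2)·-2+(2)·2 = -1
  [L]: (1)·1+(-2)·0+(2)·1+(-1)·0+(2)·0+(2)·1 = 5
  [Θ]: (1)·0+(-2)·1+(2)·0+(-1)·0+(2)·-3+(2)·1 = -6
⇒ I^-1 L^5 Θ^-6

{"I": -1, "L": 5, "Θ": -6}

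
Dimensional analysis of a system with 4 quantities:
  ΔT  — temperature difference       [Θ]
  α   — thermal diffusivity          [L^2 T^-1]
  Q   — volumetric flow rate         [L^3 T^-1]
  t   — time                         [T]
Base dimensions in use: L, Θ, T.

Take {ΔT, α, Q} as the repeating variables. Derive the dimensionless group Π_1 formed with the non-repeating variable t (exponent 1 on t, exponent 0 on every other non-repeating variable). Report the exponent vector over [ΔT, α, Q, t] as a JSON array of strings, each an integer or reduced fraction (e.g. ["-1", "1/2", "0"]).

["0", "3", "-2", "1"]

Write exponents as rows L,Θ,T / cols ΔT,α,Q,t:
  L: [ 0  2  3  0]
  Θ: [ 1  0  0  0]
  T: [ 0 -1 -1  1]
RREF → pivots at {ΔT,α,Q} ⇒ r = 3
Repeat: ΔT,α,Q; free: t
RREF:
  r0: [   1    0    0    0]
  r1: [   0    1    0   -3]
  r2: [   0    0    1    2]
Fix exponent of t at 1; solve each RREF row for its pivot's exponent:
  r0: exp(ΔT) + (0)·1 = 0 ⇒ exp(ΔT) = 0
  r1: exp(α) + (-3)·1 = 0 ⇒ exp(α) = 3
  r2: exp(Q) + (2)·1 = 0 ⇒ exp(Q) = -2
Π_1 = α^3 · Q^-2 · t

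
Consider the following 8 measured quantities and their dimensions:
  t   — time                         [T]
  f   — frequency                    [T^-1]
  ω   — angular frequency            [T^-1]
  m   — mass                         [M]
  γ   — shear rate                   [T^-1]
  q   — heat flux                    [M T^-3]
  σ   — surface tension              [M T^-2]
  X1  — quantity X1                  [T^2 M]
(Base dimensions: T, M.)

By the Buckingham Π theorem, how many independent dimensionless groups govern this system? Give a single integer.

Write exponents as rows T,M / cols t,f,ω,m,γ,q,σ,X1:
  T: [ 1 -1 -1  0 -1 -3 -2  2]
  M: [ 0  0  0  1  0  1  1  1]
RREF → pivots at {t,m} ⇒ r = 2
Π count = n − r = 8 − 2 = 6

6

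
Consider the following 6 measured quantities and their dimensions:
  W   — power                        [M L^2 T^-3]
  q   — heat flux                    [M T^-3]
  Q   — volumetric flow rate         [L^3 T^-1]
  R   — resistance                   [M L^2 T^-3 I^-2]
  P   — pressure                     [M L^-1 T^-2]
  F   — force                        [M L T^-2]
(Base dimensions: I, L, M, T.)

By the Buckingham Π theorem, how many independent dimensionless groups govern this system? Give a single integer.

2

Write exponents as rows I,L,M,T / cols W,q,Q,R,P,F:
  I: [ 0  0  0 -2  0  0]
  L: [ 2  0  3  2 -1  1]
  M: [ 1  1  0  1  1  1]
  T: [-3 -3 -1 -3 -2 -2]
Row reduction gives pivot columns W,q,Q,R; rank = 4
n=6, r=4 ⇒ 2 dimensionless groups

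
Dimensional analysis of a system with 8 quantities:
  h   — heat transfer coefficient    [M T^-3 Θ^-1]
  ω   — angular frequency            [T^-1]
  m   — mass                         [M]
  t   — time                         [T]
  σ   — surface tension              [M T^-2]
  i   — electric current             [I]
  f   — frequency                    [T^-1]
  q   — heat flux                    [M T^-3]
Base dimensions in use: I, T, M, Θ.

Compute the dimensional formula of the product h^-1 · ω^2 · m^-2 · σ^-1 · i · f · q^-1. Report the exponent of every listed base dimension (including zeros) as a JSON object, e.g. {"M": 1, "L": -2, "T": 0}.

Dimensional matrix (I×T×M×Θ by h×ω×m×t×σ×i×f×q):
  I: [ 0  0  0  0  0  1  0  0]
  T: [-3 -1  0  1 -2  0 -1 -3]
  M: [ 1  0  1  0  1  0  0  1]
  Θ: [-1  0  0  0  0  0  0  0]
  [I]: (-1)·0+(2)·0+(-2)·0+(-1)·0+(1)·1+(1)·0+(-1)·0 = 1
  [T]: (-1)·-3+(2)·-1+(-2)·0+(-1)·-2+(1)·0+(1)·-1+(-1)·-3 = 5
  [M]: (-1)·1+(2)·0+(-2)·1+(-1)·1+(1)·0+(1)·0+(-1)·1 = -5
  [Θ]: (-1)·-1+(2)·0+(-2)·0+(-1)·0+(1)·0+(1)·0+(-1)·0 = 1
⇒ I T^5 M^-5 Θ

{"I": 1, "T": 5, "M": -5, "Θ": 1}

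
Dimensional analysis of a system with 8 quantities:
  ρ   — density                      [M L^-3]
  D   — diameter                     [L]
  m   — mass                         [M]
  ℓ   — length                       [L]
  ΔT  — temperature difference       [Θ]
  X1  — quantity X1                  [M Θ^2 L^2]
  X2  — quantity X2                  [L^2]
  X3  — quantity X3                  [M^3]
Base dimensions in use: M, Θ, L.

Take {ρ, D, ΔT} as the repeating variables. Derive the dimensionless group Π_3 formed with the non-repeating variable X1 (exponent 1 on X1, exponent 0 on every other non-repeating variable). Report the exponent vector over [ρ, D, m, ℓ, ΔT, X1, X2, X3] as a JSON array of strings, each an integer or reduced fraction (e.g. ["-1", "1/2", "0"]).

Exponent matrix [M,Θ,L] × [ρ,D,m,ℓ,ΔT,X1,X2,X3]:
  M: [ 1  0  1  0  0  1  0  3]
  Θ: [ 0  0  0  0  1  2  0  0]
  L: [-3  1  0  1  0  2  2  0]
RREF → pivots at {ρ,D,ΔT} ⇒ r = 3
Repeat: ρ,D,ΔT; free: m,ℓ,X1,X2,X3
RREF:
  r0: [   1    0    1    0    0    1    0    3]
  r1: [   0    1    3    1    0    5    2    9]
  r2: [   0    0    0    0    1    2    0    0]
Fix exponent of X1 at 1, m at 0, ℓ at 0, X2 at 0, X3 at 0; solve each RREF row for its pivot's exponent:
  r0: exp(ρ) + (1)·1 = 0 ⇒ exp(ρ) = -1
  r1: exp(D) + (5)·1 = 0 ⇒ exp(D) = -5
  r2: exp(ΔT) + (2)·1 = 0 ⇒ exp(ΔT) = -2
Π_3 = ρ^-1 · D^-5 · ΔT^-2 · X1

["-1", "-5", "0", "0", "-2", "1", "0", "0"]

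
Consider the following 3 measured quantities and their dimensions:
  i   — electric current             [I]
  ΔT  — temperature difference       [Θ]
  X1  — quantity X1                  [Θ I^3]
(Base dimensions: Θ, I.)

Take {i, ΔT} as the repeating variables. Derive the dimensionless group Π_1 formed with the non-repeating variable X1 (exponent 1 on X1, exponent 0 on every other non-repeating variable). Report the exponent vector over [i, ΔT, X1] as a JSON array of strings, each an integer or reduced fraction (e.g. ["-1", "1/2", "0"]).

["-3", "-1", "1"]

Exponent matrix [Θ,I] × [i,ΔT,X1]:
  Θ: [ 0  1  1]
  I: [ 1  0  3]
RREF → pivots at {i,ΔT} ⇒ r = 2
Pivot set = {i,ΔT}, free = {X1}
RREF:
  r0: [   1    0    3]
  r1: [   0    1    1]
Fix exponent of X1 at 1; solve each RREF row for its pivot's exponent:
  r0: exp(i) + (3)·1 = 0 ⇒ exp(i) = -3
  r1: exp(ΔT) + (1)·1 = 0 ⇒ exp(ΔT) = -1
Π_1 = i^-3 · ΔT^-1 · X1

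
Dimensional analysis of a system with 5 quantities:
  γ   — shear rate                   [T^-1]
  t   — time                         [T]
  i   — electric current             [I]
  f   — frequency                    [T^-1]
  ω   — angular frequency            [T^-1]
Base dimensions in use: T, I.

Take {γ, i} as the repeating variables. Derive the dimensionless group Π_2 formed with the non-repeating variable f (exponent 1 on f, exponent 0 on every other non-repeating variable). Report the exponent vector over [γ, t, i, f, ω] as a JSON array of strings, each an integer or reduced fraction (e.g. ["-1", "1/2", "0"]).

Dimensional matrix (T×I by γ×t×i×f×ω):
  T: [-1  1  0 -1 -1]
  I: [ 0  0  1  0  0]
RREF → pivots at {γ,i} ⇒ r = 2
Pivot set = {γ,i}, free = {t,f,ω}
RREF:
  r0: [   1   -1    0    1    1]
  r1: [   0    0    1    0    0]
Fix exponent of f at 1, t at 0, ω at 0; solve each RREF row for its pivot's exponent:
  r0: exp(γ) + (1)·1 = 0 ⇒ exp(γ) = -1
  r1: exp(i) + (0)·1 = 0 ⇒ exp(i) = 0
Π_2 = γ^-1 · f

["-1", "0", "0", "1", "0"]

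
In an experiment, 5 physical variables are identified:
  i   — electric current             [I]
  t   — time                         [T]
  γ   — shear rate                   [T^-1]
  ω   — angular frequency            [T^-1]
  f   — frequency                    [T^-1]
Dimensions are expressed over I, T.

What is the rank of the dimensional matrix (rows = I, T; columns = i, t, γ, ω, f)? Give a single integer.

2

Dimensional matrix (I×T by i×t×γ×ω×f):
  I: [ 1  0  0  0  0]
  T: [ 0  1 -1 -1 -1]
Echelon form has 2 nonzero rows (pivots: i,t)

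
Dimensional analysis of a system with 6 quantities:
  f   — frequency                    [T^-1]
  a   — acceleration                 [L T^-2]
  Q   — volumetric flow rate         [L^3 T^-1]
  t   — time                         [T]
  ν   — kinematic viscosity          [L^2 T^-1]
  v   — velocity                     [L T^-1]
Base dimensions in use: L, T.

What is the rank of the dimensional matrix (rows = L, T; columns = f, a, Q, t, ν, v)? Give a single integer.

Dimensional matrix (L×T by f×a×Q×t×ν×v):
  L: [ 0  1  3  0  2  1]
  T: [-1 -2 -1  1 -1 -1]
Row reduction gives pivot columns f,a; rank = 2

2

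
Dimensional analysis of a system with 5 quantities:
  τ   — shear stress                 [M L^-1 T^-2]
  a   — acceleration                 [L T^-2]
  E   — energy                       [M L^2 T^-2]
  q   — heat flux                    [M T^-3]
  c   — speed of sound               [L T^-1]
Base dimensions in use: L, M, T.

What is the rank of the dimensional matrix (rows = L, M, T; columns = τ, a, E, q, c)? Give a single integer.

Dimensional matrix (L×M×T by τ×a×E×q×c):
  L: [-1  1  2  0  1]
  M: [ 1  0  1  1  0]
  T: [-2 -2 -2 -3 -1]
Echelon form has 3 nonzero rows (pivots: τ,a,E)

3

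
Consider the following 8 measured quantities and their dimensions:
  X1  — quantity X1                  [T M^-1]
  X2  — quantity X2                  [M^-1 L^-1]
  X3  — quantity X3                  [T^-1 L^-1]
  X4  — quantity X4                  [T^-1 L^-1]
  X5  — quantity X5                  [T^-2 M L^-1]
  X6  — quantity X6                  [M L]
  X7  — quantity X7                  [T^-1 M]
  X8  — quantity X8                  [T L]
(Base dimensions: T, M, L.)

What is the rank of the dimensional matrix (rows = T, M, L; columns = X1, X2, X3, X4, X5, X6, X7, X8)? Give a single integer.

Exponent matrix [T,M,L] × [X1,X2,X3,X4,X5,X6,X7,X8]:
  T: [ 1  0 -1 -1 -2  0 -1  1]
  M: [-1 -1  0  0  1  1  1  0]
  L: [ 0 -1 -1 -1 -1  1  0  1]
RREF → pivots at {X1,X2} ⇒ r = 2

2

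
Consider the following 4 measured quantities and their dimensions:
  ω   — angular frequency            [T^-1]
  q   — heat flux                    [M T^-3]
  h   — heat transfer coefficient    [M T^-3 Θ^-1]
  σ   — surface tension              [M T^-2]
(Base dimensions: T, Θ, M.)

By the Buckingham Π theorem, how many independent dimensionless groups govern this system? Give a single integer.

Dimensional matrix (T×Θ×M by ω×q×h×σ):
  T: [-1 -3 -3 -2]
  Θ: [ 0  0 -1  0]
  M: [ 0  1  1  1]
Echelon form has 3 nonzero rows (pivots: ω,q,h)
n=4, r=3 ⇒ 1 dimensionless group

1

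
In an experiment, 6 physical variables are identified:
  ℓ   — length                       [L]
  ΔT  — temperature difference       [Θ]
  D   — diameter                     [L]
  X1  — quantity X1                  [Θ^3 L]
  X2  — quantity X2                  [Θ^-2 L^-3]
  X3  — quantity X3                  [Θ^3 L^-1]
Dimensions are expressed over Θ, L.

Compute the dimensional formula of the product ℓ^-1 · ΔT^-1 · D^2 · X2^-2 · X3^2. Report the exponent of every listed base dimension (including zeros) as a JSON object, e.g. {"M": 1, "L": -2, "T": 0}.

{"Θ": 9, "L": 5}

Write exponents as rows Θ,L / cols ℓ,ΔT,D,X1,X2,X3:
  Θ: [ 0  1  0  3 -2  3]
  L: [ 1  0  1  1 -3 -1]
  [Θ]: (-1)·0+(-1)·1+(2)·0+(-2)·-2+(2)·3 = 9
  [L]: (-1)·1+(-1)·0+(2)·1+(-2)·-3+(2)·-1 = 5
⇒ Θ^9 L^5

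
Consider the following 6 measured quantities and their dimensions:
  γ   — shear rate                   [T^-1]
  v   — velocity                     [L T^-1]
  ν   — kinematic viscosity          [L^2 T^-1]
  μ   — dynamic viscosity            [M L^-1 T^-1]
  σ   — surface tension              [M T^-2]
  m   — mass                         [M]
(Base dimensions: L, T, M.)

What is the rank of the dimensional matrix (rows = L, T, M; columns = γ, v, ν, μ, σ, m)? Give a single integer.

Dimensional matrix (L×T×M by γ×v×ν×μ×σ×m):
  L: [ 0  1  2 -1  0  0]
  T: [-1 -1 -1 -1 -2  0]
  M: [ 0  0  0  1  1  1]
Echelon form has 3 nonzero rows (pivots: γ,v,μ)

3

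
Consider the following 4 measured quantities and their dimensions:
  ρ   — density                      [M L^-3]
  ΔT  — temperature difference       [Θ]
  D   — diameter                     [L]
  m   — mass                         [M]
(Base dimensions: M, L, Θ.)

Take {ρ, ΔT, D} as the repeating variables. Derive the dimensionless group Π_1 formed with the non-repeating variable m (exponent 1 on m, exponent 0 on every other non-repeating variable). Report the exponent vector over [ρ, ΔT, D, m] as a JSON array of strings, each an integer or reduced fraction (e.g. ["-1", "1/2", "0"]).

["-1", "0", "-3", "1"]

Write exponents as rows M,L,Θ / cols ρ,ΔT,D,m:
  M: [ 1  0  0  1]
  L: [-3  0  1  0]
  Θ: [ 0  1  0  0]
Echelon form has 3 nonzero rows (pivots: ρ,ΔT,D)
Pivot set = {ρ,ΔT,D}, free = {m}
RREF:
  r0: [   1    0    0    1]
  r1: [   0    1    0    0]
  r2: [   0    0    1    3]
Fix exponent of m at 1; solve each RREF row for its pivot's exponent:
  r0: exp(ρ) + (1)·1 = 0 ⇒ exp(ρ) = -1
  r1: exp(ΔT) + (0)·1 = 0 ⇒ exp(ΔT) = 0
  r2: exp(D) + (3)·1 = 0 ⇒ exp(D) = -3
Π_1 = ρ^-1 · D^-3 · m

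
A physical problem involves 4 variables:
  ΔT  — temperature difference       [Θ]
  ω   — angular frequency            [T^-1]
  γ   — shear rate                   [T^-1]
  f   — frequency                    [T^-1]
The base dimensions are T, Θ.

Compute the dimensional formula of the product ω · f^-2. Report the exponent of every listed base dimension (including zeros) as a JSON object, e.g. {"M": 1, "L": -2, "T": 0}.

{"T": 1, "Θ": 0}

Dimensional matrix (T×Θ by ΔT×ω×γ×f):
  T: [ 0 -1 -1 -1]
  Θ: [ 1  0  0  0]
  [T]: (1)·-1+(-2)·-1 = 1
  [Θ]: (1)·0+(-2)·0 = 0
⇒ T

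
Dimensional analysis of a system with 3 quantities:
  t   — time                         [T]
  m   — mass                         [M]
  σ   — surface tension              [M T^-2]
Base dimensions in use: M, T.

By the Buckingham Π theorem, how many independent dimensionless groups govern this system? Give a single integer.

1

Dimensional matrix (M×T by t×m×σ):
  M: [ 0  1  1]
  T: [ 1  0 -2]
Row reduction gives pivot columns t,m; rank = 2
n=3, r=2 ⇒ 1 dimensionless group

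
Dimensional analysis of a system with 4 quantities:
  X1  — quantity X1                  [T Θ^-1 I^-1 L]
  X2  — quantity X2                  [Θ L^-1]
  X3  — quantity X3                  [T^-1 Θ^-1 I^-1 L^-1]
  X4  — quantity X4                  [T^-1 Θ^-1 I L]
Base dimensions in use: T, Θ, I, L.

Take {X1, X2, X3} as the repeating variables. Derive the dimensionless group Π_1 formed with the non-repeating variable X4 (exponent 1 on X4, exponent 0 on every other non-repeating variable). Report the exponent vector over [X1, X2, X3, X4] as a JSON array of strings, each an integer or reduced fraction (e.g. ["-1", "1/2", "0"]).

Exponent matrix [T,Θ,I,L] × [X1,X2,X3,X4]:
  T: [ 1  0 -1 -1]
  Θ: [-1  1 -1 -1]
  I: [-1  0 -1  1]
  L: [ 1 -1 -1  1]
Echelon form has 3 nonzero rows (pivots: X1,X2,X3)
Pivot set = {X1,X2,X3}, free = {X4}
RREF:
  r0: [   1    0    0   -1]
  r1: [   0    1    0   -2]
  r2: [   0    0    1    0]
  r3: [   0    0    0    0]
Fix exponent of X4 at 1; solve each RREF row for its pivot's exponent:
  r0: exp(X1) + (-1)·1 = 0 ⇒ exp(X1) = 1
  r1: exp(X2) + (-2)·1 = 0 ⇒ exp(X2) = 2
  r2: exp(X3) + (0)·1 = 0 ⇒ exp(X3) = 0
Π_1 = X1 · X2^2 · X4

["1", "2", "0", "1"]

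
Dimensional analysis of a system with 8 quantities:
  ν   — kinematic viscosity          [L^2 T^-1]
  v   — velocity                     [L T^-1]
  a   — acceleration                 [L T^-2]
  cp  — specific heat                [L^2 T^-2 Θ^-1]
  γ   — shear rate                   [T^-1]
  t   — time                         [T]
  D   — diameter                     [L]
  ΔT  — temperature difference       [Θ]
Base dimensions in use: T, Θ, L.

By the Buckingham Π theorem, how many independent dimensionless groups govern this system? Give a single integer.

Dimensional matrix (T×Θ×L by ν×v×a×cp×γ×t×D×ΔT):
  T: [-1 -1 -2 -2 -1  1  0  0]
  Θ: [ 0  0  0 -1  0  0  0  1]
  L: [ 2  1  1  2  0  0  1  0]
RREF → pivots at {ν,v,cp} ⇒ r = 3
Π count = n − r = 8 − 3 = 5

5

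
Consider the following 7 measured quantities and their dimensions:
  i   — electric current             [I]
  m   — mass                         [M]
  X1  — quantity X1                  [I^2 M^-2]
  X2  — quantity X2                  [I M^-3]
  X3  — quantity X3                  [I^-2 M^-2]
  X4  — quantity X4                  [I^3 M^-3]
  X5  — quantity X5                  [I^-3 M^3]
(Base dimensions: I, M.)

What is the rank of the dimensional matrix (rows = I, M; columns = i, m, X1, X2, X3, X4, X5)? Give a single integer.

Dimensional matrix (I×M by i×m×X1×X2×X3×X4×X5):
  I: [ 1  0  2  1 -2  3 -3]
  M: [ 0  1 -2 -3 -2 -3  3]
RREF → pivots at {i,m} ⇒ r = 2

2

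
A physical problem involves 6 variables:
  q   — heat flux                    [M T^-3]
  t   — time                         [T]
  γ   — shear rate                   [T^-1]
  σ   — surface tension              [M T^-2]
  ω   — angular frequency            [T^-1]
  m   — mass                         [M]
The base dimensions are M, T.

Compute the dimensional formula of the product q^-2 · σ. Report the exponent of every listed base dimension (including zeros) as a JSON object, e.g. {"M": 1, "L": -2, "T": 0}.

{"M": -1, "T": 4}

Write exponents as rows M,T / cols q,t,γ,σ,ω,m:
  M: [ 1  0  0  1  0  1]
  T: [-3  1 -1 -2 -1  0]
  [M]: (-2)·1+(1)·1 = -1
  [T]: (-2)·-3+(1)·-2 = 4
⇒ M^-1 T^4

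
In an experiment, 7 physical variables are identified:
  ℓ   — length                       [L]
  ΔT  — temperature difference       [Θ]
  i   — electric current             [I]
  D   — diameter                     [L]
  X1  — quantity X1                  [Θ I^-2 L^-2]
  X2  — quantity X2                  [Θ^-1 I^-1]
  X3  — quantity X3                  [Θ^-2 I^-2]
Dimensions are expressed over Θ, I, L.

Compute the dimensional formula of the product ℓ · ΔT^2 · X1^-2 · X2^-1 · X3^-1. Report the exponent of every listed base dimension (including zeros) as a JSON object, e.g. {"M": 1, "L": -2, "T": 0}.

{"Θ": 3, "I": 7, "L": 5}

Write exponents as rows Θ,I,L / cols ℓ,ΔT,i,D,X1,X2,X3:
  Θ: [ 0  1  0  0  1 -1 -2]
  I: [ 0  0  1  0 -2 -1 -2]
  L: [ 1  0  0  1 -2  0  0]
  [Θ]: (1)·0+(2)·1+(-2)·1+(-1)·-1+(-1)·-2 = 3
  [I]: (1)·0+(2)·0+(-2)·-2+(-1)·-1+(-1)·-2 = 7
  [L]: (1)·1+(2)·0+(-2)·-2+(-1)·0+(-1)·0 = 5
⇒ Θ^3 I^7 L^5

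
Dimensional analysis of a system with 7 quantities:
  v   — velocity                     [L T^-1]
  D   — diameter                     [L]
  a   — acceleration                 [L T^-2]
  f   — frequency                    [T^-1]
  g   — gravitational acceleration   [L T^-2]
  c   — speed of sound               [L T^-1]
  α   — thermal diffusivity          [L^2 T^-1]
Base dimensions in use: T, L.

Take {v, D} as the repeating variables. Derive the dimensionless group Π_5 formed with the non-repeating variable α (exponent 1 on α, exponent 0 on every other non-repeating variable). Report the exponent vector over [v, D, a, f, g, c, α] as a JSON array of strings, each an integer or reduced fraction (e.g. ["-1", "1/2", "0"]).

["-1", "-1", "0", "0", "0", "0", "1"]

Exponent matrix [T,L] × [v,D,a,f,g,c,α]:
  T: [-1  0 -2 -1 -2 -1 -1]
  L: [ 1  1  1  0  1  1  2]
Row reduction gives pivot columns v,D; rank = 2
Repeat: v,D; free: a,f,g,c,α
RREF:
  r0: [   1    0    2    1    2    1    1]
  r1: [   0    1   -1   -1   -1    0    1]
Fix exponent of α at 1, a at 0, f at 0, g at 0, c at 0; solve each RREF row for its pivot's exponent:
  r0: exp(v) + (1)·1 = 0 ⇒ exp(v) = -1
  r1: exp(D) + (1)·1 = 0 ⇒ exp(D) = -1
Π_5 = v^-1 · D^-1 · α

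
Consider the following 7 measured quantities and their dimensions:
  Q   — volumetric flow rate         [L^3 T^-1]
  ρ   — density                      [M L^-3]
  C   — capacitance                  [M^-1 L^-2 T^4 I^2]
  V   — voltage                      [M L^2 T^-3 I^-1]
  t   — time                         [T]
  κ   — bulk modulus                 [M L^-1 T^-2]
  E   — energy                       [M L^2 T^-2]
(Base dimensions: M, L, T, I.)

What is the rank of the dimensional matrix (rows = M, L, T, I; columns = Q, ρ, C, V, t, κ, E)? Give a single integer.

Exponent matrix [M,L,T,I] × [Q,ρ,C,V,t,κ,E]:
  M: [ 0  1 -1  1  0  1  1]
  L: [ 3 -3 -2  2  0 -1  2]
  T: [-1  0  4 -3  1 -2 -2]
  I: [ 0  0  2 -1  0  0  0]
RREF → pivots at {Q,ρ,C,V} ⇒ r = 4

4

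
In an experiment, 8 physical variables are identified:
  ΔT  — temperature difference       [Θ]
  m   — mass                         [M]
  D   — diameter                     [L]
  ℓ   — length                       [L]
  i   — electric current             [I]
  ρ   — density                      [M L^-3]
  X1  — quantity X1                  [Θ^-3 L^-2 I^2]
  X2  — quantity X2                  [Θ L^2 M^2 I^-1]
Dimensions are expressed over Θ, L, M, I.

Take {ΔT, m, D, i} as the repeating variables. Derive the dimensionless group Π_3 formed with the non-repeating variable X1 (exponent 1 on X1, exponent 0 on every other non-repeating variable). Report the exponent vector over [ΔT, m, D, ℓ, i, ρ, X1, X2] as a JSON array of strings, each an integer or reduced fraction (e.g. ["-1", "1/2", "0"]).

Write exponents as rows Θ,L,M,I / cols ΔT,m,D,ℓ,i,ρ,X1,X2:
  Θ: [ 1  0  0  0  0  0 -3  1]
  L: [ 0  0  1  1  0 -3 -2  2]
  M: [ 0  1  0  0  0  1  0  2]
  I: [ 0  0  0  0  1  0  2 -1]
RREF → pivots at {ΔT,m,D,i} ⇒ r = 4
Repeat: ΔT,m,D,i; free: ℓ,ρ,X1,X2
RREF:
  r0: [   1    0    0    0    0    0   -3    1]
  r1: [   0    1    0    0    0    1    0    2]
  r2: [   0    0    1    1    0   -3   -2    2]
  r3: [   0    0    0    0    1    0    2   -1]
Fix exponent of X1 at 1, ℓ at 0, ρ at 0, X2 at 0; solve each RREF row for its pivot's exponent:
  r0: exp(ΔT) + (-3)·1 = 0 ⇒ exp(ΔT) = 3
  r1: exp(m) + (0)·1 = 0 ⇒ exp(m) = 0
  r2: exp(D) + (-2)·1 = 0 ⇒ exp(D) = 2
  r3: exp(i) + (2)·1 = 0 ⇒ exp(i) = -2
Π_3 = ΔT^3 · D^2 · i^-2 · X1

["3", "0", "2", "0", "-2", "0", "1", "0"]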